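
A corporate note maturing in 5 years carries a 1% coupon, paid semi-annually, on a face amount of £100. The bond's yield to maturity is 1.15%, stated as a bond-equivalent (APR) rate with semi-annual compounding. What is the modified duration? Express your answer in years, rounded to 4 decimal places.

4.8611 years

Periodic yield y = 0.00575. First find Macaulay duration:
  t   CF        PV=CF/(1+0.00575)^t    t·PV
  1         0.50         0.4971         0.4971
  2         0.50         0.4943         0.9886
  3         0.50         0.4915         1.4744
  4         0.50         0.4887         1.9547
  5         0.50         0.4859         2.4293
  6         0.50         0.4831         2.8986
  7         0.50         0.4803         3.3623
  8         0.50         0.4776         3.8207
  9         0.50         0.4749         4.2737
  10      100.50        94.8999       948.9988
  Σ                     99.2732       970.6981
P = 99.2732; Macaulay duration = 970.6981 / 99.2732 = 9.77805 half-year periods = 4.88902 years.
Modified duration = D_Mac / (1 + y) = 4.88902 / 1.00575 = 4.86107 years.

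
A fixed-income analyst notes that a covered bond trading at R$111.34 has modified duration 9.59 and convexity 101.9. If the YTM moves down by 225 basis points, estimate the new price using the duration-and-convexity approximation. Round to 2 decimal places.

Duration effect: -D_mod·Δy = -9.59 × (-0.0225) = +0.215775
Convexity effect: ½·C·(Δy)² = 0.5 × 101.9 × (-0.0225)² = +0.0257934375
ΔP/P ≈ +0.215775 + 0.0257934375 = +0.2415684375
New price ≈ 111.34 × (1 + 0.2415684375) = 138.23622983125.

R$138.24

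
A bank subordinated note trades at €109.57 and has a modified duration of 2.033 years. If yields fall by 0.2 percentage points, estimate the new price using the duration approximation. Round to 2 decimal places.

Duration approximation: ΔP/P ≈ -D_mod · Δy = -2.033 × (-0.002) = +0.004066.
New price ≈ 109.57 × (1 + 0.004066) = 110.01551162.

€110.02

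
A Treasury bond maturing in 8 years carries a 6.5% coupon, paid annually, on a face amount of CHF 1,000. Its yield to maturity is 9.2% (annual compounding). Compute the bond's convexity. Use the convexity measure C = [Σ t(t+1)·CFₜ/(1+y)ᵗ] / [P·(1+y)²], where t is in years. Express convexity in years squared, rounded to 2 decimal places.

44.03

With y = 0.092:
  t   CF        PV=CF/(1+0.092)^t    t·PV        t(t+1)·PV
  1        65.00        59.5238        59.5238         119.0476
  2        65.00        54.5090       109.0180         327.0539
  3        65.00        49.9167       149.7500         598.9998
  4        65.00        45.7112       182.8449         914.2244
  5        65.00        41.8601       209.3005       1,255.8027
  6        65.00        38.3334       230.0005       1,610.0035
  7        65.00        35.1039       245.7270       1,965.8162
  8     1,065.00       526.7063     4,213.6503      37,922.8525
  Σ                    851.6643     5,399.8149      44,713.8007
P = 851.6643.
Convexity = Σ t(t+1)·PV / [P·(1+y)²] = 44,713.8007 / (851.6643 × 1.192464) = 44.02789.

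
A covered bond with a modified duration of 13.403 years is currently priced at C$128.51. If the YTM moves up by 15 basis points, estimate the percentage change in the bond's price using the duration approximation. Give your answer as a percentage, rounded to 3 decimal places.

Duration approximation: ΔP/P ≈ -D_mod · Δy = -13.403 × (+0.0015) = -0.0201045.
As a percentage: -2.01045%.

-2.010%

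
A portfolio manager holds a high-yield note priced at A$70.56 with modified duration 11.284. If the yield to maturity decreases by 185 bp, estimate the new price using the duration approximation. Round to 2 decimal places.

Duration approximation: ΔP/P ≈ -D_mod · Δy = -11.284 × (-0.0185) = +0.208754.
New price ≈ 70.56 × (1 + 0.208754) = 85.28968224.

A$85.29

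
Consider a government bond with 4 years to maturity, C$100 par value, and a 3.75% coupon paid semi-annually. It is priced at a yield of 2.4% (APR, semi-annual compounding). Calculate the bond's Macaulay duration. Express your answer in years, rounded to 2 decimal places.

3.76 years

Periodic yield y = 0.012. Discount each cash flow and weight by its period:
  t   CF        PV=CF/(1+0.012)^t    t·PV
  1        1.875         1.8528         1.8528
  2        1.875         1.8308         3.6616
  3        1.875         1.8091         5.4273
  4        1.875         1.7876         7.1505
  5        1.875         1.7664         8.8322
  6        1.875         1.7455        10.4730
  7        1.875         1.7248        12.0736
  8      101.875        92.6027       740.8214
  Σ                    105.1197       790.2923
Price P = Σ PV = 105.1197.
Macaulay duration = Σ(t·PV) / P = 790.2923 / 105.1197 = 7.51802 half-year periods.
In years: 7.51802 / 2 = 3.75901 years.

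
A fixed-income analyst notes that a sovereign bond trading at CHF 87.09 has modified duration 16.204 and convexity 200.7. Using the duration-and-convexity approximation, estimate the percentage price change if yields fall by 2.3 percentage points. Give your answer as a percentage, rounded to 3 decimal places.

+42.578%

Duration effect: -D_mod·Δy = -16.204 × (-0.023) = +0.372692
Convexity effect: ½·C·(Δy)² = 0.5 × 200.7 × (-0.023)² = +0.05308515
ΔP/P ≈ +0.372692 + 0.05308515 = +0.42577715
= +42.577715%.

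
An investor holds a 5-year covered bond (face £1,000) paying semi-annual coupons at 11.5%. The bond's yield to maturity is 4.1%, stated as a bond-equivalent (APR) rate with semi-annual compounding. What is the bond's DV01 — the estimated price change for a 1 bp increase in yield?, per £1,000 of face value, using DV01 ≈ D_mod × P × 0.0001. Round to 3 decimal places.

Periodic yield y = 0.0205.
  t   CF        PV=CF/(1+0.0205)^t    t·PV
  1        57.50        56.3449        56.3449
  2        57.50        55.2131       110.4261
  3        57.50        54.1039       162.3118
  4        57.50        53.0171       212.0683
  5        57.50        51.9521       259.7603
  6        57.50        50.9084       305.4506
  7        57.50        49.8858       349.2005
  8        57.50        48.8837       391.0693
  9        57.50        47.9017       431.1151
  10    1,057.50       863.2772     8,632.7723
  Σ                  1,331.4879    10,910.5194
P = 1,331.4879; D_Mac = 8.19423 half-year periods = 4.09712 yrs; D_mod = 4.01481 yrs.
DV01 ≈ 4.01481 × 1,331.4879 × 0.0001 = 0.534567.

£0.535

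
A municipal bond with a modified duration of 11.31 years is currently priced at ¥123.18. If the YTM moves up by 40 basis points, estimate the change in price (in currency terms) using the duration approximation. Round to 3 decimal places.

-¥5.573

Duration approximation: ΔP/P ≈ -D_mod · Δy = -11.31 × (+0.004) = -0.045240.
ΔP ≈ 123.18 × (-0.045240) = -5.5726632.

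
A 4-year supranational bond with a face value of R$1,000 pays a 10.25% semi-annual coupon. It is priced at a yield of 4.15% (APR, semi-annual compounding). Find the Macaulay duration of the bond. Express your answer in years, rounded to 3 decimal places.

3.448 years

Periodic yield y = 0.02075. Discount each cash flow and weight by its period:
  t   CF        PV=CF/(1+0.02075)^t    t·PV
  1        51.25        50.2082        50.2082
  2        51.25        49.1875        98.3751
  3        51.25        48.1876       144.5629
  4        51.25        47.2081       188.8323
  5        51.25        46.2484       231.2421
  6        51.25        45.3083       271.8497
  7        51.25        44.3872       310.7107
  8     1,051.25       891.9713     7,135.7707
  Σ                  1,222.7067     8,431.5517
Price P = Σ PV = 1,222.7067.
Macaulay duration = Σ(t·PV) / P = 8,431.5517 / 1,222.7067 = 6.89581 half-year periods.
In years: 6.89581 / 2 = 3.44790 years.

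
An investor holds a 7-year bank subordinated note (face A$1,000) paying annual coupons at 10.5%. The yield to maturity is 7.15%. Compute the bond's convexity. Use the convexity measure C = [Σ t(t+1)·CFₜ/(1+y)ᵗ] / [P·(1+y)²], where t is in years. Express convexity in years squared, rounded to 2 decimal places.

With y = 0.0715:
  t   CF        PV=CF/(1+0.0715)^t    t·PV        t(t+1)·PV
  1       105.00        97.9935        97.9935         195.9869
  2       105.00        91.4545       182.9089         548.7268
  3       105.00        85.3518       256.0555       1,024.2218
  4       105.00        79.6564       318.6255       1,593.1277
  5       105.00        74.3410       371.7050       2,230.2301
  6       105.00        69.3803       416.2819       2,913.9731
  7     1,105.00       681.4234     4,769.9639      38,159.7110
  Σ                  1,179.6009     6,413.5342      46,665.9775
P = 1,179.6009.
Convexity = Σ t(t+1)·PV / [P·(1+y)²] = 46,665.9775 / (1,179.6009 × 1.148112) = 34.45728.

34.46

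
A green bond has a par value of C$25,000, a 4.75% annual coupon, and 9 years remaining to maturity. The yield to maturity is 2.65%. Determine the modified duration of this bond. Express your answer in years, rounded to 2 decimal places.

Periodic yield y = 0.0265. First find Macaulay duration:
  t   CF        PV=CF/(1+0.0265)^t    t·PV
  1     1,187.50     1,156.8436     1,156.8436
  2     1,187.50     1,126.9787     2,253.9574
  3     1,187.50     1,097.8848     3,293.6543
  4     1,187.50     1,069.5419     4,278.1676
  5     1,187.50     1,041.9307     5,209.6537
  6     1,187.50     1,015.0324     6,090.1943
  7     1,187.50       988.8284     6,921.7990
  8     1,187.50       963.3010     7,706.4076
  9    26,187.50    20,694.9059   186,254.1535
  Σ                 29,155.2474   223,164.8310
P = 29,155.2474; Macaulay duration = 223,164.8310 / 29,155.2474 = 7.65436 years.
Modified duration = D_Mac / (1 + y) = 7.65436 / 1.0265 = 7.45676 years.

7.46 years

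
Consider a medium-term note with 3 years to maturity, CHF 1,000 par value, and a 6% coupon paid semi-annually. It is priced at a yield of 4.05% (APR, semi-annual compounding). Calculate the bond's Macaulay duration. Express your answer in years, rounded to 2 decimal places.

2.80 years

Periodic yield y = 0.02025. Discount each cash flow and weight by its period:
  t   CF        PV=CF/(1+0.02025)^t    t·PV
  1        30.00        29.4046        29.4046
  2        30.00        28.8209        57.6419
  3        30.00        28.2489        84.7467
  4        30.00        27.6882       110.7528
  5        30.00        27.1386       135.6932
  6     1,030.00       913.2667     5,479.6000
  Σ                  1,054.5679     5,897.8392
Price P = Σ PV = 1,054.5679.
Macaulay duration = Σ(t·PV) / P = 5,897.8392 / 1,054.5679 = 5.59266 half-year periods.
In years: 5.59266 / 2 = 2.79633 years.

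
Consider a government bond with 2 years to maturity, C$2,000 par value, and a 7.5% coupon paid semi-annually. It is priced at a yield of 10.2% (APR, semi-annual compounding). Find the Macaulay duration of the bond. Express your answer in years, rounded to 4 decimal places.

1.8912 years

Periodic yield y = 0.051. Discount each cash flow and weight by its period:
  t   CF        PV=CF/(1+0.051)^t    t·PV
  1        75.00        71.3606        71.3606
  2        75.00        67.8978       135.7956
  3        75.00        64.6031       193.8092
  4     2,075.00     1,700.6198     6,802.4793
  Σ                  1,904.4813     7,203.4447
Price P = Σ PV = 1,904.4813.
Macaulay duration = Σ(t·PV) / P = 7,203.4447 / 1,904.4813 = 3.78237 half-year periods.
In years: 3.78237 / 2 = 1.89118 years.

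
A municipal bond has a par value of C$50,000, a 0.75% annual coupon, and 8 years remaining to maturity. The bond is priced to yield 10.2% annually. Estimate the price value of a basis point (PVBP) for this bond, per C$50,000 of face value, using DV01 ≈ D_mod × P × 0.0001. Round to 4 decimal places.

Periodic yield y = 0.102.
  t   CF        PV=CF/(1+0.102)^t    t·PV
  1       375.00       340.2904       340.2904
  2       375.00       308.7934       617.5869
  3       375.00       280.2118       840.6355
  4       375.00       254.2757     1,017.1029
  5       375.00       230.7402     1,153.7011
  6       375.00       209.3831     1,256.2988
  7       375.00       190.0028     1,330.0199
  8    50,375.00    23,161.2665   185,290.1317
  Σ                 24,974.9641   191,845.7672
P = 24,974.9641; D_Mac = 7.68152 yrs; D_mod = 6.97053 yrs.
DV01 ≈ 6.97053 × 24,974.9641 × 0.0001 = 17.408872.

C$17.4089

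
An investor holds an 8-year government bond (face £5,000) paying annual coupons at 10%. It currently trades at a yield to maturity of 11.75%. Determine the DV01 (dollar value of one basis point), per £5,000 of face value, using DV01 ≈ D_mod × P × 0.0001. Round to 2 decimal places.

£2.35

Periodic yield y = 0.1175.
  t   CF        PV=CF/(1+0.1175)^t    t·PV
  1       500.00       447.4273       447.4273
  2       500.00       400.3824       800.7647
  3       500.00       358.2840     1,074.8520
  4       500.00       320.6121     1,282.4483
  5       500.00       286.9012     1,434.5059
  6       500.00       256.7348     1,540.4091
  7       500.00       229.7404     1,608.1825
  8     5,500.00     2,261.4263    18,091.4103
  Σ                  4,561.5084    26,280.0000
P = 4,561.5084; D_Mac = 5.76125 yrs; D_mod = 5.15548 yrs.
DV01 ≈ 5.15548 × 4,561.5084 × 0.0001 = 2.351678.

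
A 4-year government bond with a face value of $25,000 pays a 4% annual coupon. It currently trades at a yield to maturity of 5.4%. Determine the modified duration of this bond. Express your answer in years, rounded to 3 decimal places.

Periodic yield y = 0.054. First find Macaulay duration:
  t   CF        PV=CF/(1+0.054)^t    t·PV
  1     1,000.00       948.7666       948.7666
  2     1,000.00       900.1581     1,800.3161
  3     1,000.00       854.0399     2,562.1197
  4    26,000.00    21,067.3982    84,269.5929
  Σ                 23,770.3628    89,580.7954
P = 23,770.3628; Macaulay duration = 89,580.7954 / 23,770.3628 = 3.76859 years.
Modified duration = D_Mac / (1 + y) = 3.76859 / 1.054 = 3.57551 years.

3.576 years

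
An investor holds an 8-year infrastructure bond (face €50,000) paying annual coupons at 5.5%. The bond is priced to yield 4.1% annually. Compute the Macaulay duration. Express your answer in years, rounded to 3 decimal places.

6.749 years

Periodic yield y = 0.041. Discount each cash flow and weight by its year:
  t   CF        PV=CF/(1+0.041)^t    t·PV
  1     2,750.00     2,641.6907     2,641.6907
  2     2,750.00     2,537.6471     5,075.2943
  3     2,750.00     2,437.7014     7,313.1042
  4     2,750.00     2,341.6920     9,366.7681
  5     2,750.00     2,249.4640    11,247.3200
  6     2,750.00     2,160.8684    12,965.2103
  7     2,750.00     2,075.7621    14,530.3350
  8    52,750.00    38,248.6955   305,989.5641
  Σ                 54,693.5213   369,129.2866
Price P = Σ PV = 54,693.5213.
Macaulay duration = Σ(t·PV) / P = 369,129.2866 / 54,693.5213 = 6.74905 years.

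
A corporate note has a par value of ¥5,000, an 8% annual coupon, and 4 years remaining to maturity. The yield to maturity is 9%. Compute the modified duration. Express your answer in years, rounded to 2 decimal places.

Periodic yield y = 0.09. First find Macaulay duration:
  t   CF        PV=CF/(1+0.09)^t    t·PV
  1       400.00       366.9725       366.9725
  2       400.00       336.6720       673.3440
  3       400.00       308.8734       926.6202
  4     5,400.00     3,825.4961    15,301.9846
  Σ                  4,838.0140    17,268.9212
P = 4,838.0140; Macaulay duration = 17,268.9212 / 4,838.0140 = 3.56942 years.
Modified duration = D_Mac / (1 + y) = 3.56942 / 1.09 = 3.27470 years.

3.27 years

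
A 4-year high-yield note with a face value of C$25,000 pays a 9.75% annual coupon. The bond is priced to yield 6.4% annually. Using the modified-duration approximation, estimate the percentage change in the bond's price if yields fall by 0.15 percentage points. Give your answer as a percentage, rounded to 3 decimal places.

+0.497%

Periodic yield y = 0.064. Modified duration first:
  t   CF        PV=CF/(1+0.064)^t    t·PV
  1     2,437.50     2,290.8835     2,290.8835
  2     2,437.50     2,153.0860     4,306.1719
  3     2,437.50     2,023.5770     6,070.7311
  4    27,437.50    21,408.0951    85,632.3805
  Σ                 27,875.6416    98,300.1669
P = 27,875.6416; D_Mac = 3.52638 yrs; D_mod = 3.52638/(1+0.064) = 3.31427 yrs.
ΔP/P ≈ -D_mod · Δy = -3.31427 × (-0.0015) = +0.004971 = +0.4971%.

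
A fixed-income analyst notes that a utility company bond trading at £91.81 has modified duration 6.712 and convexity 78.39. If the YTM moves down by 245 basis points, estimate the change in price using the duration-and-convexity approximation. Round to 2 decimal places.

+£17.26

Duration effect: -D_mod·Δy = -6.712 × (-0.0245) = +0.164444
Convexity effect: ½·C·(Δy)² = 0.5 × 78.39 × (-0.0245)² = +0.02352679875
ΔP/P ≈ +0.164444 + 0.02352679875 = +0.18797079875
ΔP ≈ 91.81 × (+0.18797079875) = +17.2575990332375.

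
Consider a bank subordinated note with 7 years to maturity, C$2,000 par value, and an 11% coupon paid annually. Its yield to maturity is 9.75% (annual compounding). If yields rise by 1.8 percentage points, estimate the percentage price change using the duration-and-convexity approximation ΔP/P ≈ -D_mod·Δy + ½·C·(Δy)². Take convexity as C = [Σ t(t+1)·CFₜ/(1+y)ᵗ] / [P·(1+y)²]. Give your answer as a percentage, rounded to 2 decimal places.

-8.16%

With y = 0.0975:
  t   CF        PV=CF/(1+0.0975)^t    t·PV        t(t+1)·PV
  1       220.00       200.4556       200.4556         400.9112
  2       220.00       182.6475       365.2949       1,095.8847
  3       220.00       166.4214       499.2641       1,997.0564
  4       220.00       151.6368       606.5471       3,032.7357
  5       220.00       138.1656       690.8282       4,144.9690
  6       220.00       125.8912       755.3474       5,287.4320
  7     2,220.00     1,157.5007     8,102.5051      64,820.0407
  Σ                  2,122.7188    11,220.2424      80,779.0297
P = 2,122.7188; D_Mac = 5.28579 yrs; D_mod = 4.81621 yrs; C = 31.59345.
Duration effect: -4.81621 × (+0.018) = -0.086692
Convexity effect: 0.5 × 31.59345 × (0.018)² = +0.0051181
ΔP/P ≈ -0.086692 + 0.0051181 = -0.081574 = -8.1574%.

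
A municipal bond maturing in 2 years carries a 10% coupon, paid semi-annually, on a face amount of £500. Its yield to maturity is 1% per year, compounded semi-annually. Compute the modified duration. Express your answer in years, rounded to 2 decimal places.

1.86 years

Periodic yield y = 0.005. First find Macaulay duration:
  t   CF        PV=CF/(1+0.005)^t    t·PV
  1        25.00        24.8756        24.8756
  2        25.00        24.7519        49.5037
  3        25.00        24.6287        73.8862
  4       525.00       514.6299     2,058.5198
  Σ                    588.8862     2,206.7853
P = 588.8862; Macaulay duration = 2,206.7853 / 588.8862 = 3.74739 half-year periods = 1.87369 years.
Modified duration = D_Mac / (1 + y) = 1.87369 / 1.005 = 1.86437 years.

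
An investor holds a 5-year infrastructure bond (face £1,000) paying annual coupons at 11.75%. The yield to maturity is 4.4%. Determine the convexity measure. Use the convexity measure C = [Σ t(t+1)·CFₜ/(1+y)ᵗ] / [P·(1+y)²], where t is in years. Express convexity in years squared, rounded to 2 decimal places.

With y = 0.044:
  t   CF        PV=CF/(1+0.044)^t    t·PV        t(t+1)·PV
  1       117.50       112.5479       112.5479         225.0958
  2       117.50       107.8045       215.6090         646.8270
  3       117.50       103.2610       309.7830       1,239.1321
  4       117.50        98.9090       395.6361       1,978.1803
  5     1,117.50       901.0420     4,505.2100      27,031.2602
  Σ                  1,323.5644     5,538.7860      31,120.4954
P = 1,323.5644.
Convexity = Σ t(t+1)·PV / [P·(1+y)²] = 31,120.4954 / (1,323.5644 × 1.089936) = 21.57250.

21.57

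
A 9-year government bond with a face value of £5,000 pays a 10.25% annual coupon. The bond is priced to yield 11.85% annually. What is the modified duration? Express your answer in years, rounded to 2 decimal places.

5.50 years

Periodic yield y = 0.1185. First find Macaulay duration:
  t   CF        PV=CF/(1+0.1185)^t    t·PV
  1       512.50       458.2030       458.2030
  2       512.50       409.6584       819.3169
  3       512.50       366.2570     1,098.7709
  4       512.50       327.4537     1,309.8148
  5       512.50       292.7615     1,463.8074
  6       512.50       261.7447     1,570.4684
  7       512.50       234.0141     1,638.0984
  8       512.50       209.2213     1,673.7707
  9     5,512.50     2,011.9849    18,107.8637
  Σ                  4,571.2985    28,140.1140
P = 4,571.2985; Macaulay duration = 28,140.1140 / 4,571.2985 = 6.15583 years.
Modified duration = D_Mac / (1 + y) = 6.15583 / 1.1185 = 5.50364 years.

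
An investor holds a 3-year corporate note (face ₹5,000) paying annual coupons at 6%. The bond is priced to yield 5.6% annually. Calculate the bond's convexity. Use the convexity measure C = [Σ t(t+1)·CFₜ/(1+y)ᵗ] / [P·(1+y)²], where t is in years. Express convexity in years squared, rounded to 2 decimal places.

9.97

With y = 0.056:
  t   CF        PV=CF/(1+0.056)^t    t·PV        t(t+1)·PV
  1       300.00       284.0909       284.0909         568.1818
  2       300.00       269.0255       538.0510       1,614.1529
  3     5,300.00     4,500.7420    13,502.2259      54,008.9036
  Σ                  5,053.8584    14,324.3678      56,191.2383
P = 5,053.8584.
Convexity = Σ t(t+1)·PV / [P·(1+y)²] = 56,191.2383 / (5,053.8584 × 1.115136) = 9.97052.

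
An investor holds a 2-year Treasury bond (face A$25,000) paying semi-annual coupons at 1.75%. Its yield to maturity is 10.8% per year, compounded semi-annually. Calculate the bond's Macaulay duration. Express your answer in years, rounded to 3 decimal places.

1.971 years

Periodic yield y = 0.054. Discount each cash flow and weight by its period:
  t   CF        PV=CF/(1+0.054)^t    t·PV
  1       218.75       207.5427       207.5427
  2       218.75       196.9096       393.8192
  3       218.75       186.8212       560.4637
  4    25,218.75    20,434.3634    81,737.4537
  Σ                 21,025.6369    82,899.2792
Price P = Σ PV = 21,025.6369.
Macaulay duration = Σ(t·PV) / P = 82,899.2792 / 21,025.6369 = 3.94277 half-year periods.
In years: 3.94277 / 2 = 1.97139 years.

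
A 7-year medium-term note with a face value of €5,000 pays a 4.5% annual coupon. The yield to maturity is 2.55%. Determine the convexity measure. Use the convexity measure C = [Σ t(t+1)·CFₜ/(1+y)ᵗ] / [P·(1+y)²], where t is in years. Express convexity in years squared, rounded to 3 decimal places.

With y = 0.0255:
  t   CF        PV=CF/(1+0.0255)^t    t·PV        t(t+1)·PV
  1       225.00       219.4052       219.4052         438.8103
  2       225.00       213.9495       427.8989       1,283.6967
  3       225.00       208.6294       625.8882       2,503.5529
  4       225.00       203.4416       813.7666       4,068.8329
  5       225.00       198.3829       991.9144       5,951.4865
  6       225.00       193.4499     1,160.6995       8,124.8962
  7     5,225.00     4,380.6307    30,664.4149     245,315.3189
  Σ                  5,617.8892    34,903.9876     267,686.5944
P = 5,617.8892.
Convexity = Σ t(t+1)·PV / [P·(1+y)²] = 267,686.5944 / (5,617.8892 × 1.051650) = 45.30875.

45.309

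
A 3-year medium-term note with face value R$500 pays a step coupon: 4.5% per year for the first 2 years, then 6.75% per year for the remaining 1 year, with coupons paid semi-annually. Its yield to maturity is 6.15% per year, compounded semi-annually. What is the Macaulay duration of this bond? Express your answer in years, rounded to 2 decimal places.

2.83 years

Periodic yield y = 0.03075. Discount each cash flow and weight by its period:
  t   CF        PV=CF/(1+0.03075)^t    t·PV
  1       11.250        10.9144        10.9144
  2       11.250        10.5888        21.1776
  3       11.250        10.2729        30.8187
  4       11.250         9.9664        39.8657
  5       16.875        14.5036        72.5182
  6      516.875       430.9883     2,585.9297
  Σ                    487.2344     2,761.2242
Price P = Σ PV = 487.2344.
Macaulay duration = Σ(t·PV) / P = 2,761.2242 / 487.2344 = 5.66714 half-year periods.
In years: 5.66714 / 2 = 2.83357 years.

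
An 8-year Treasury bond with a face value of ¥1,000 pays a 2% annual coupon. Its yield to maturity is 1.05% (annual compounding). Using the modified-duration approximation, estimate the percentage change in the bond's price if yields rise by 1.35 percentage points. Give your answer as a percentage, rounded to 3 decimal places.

-10.012%

Periodic yield y = 0.0105. Modified duration first:
  t   CF        PV=CF/(1+0.0105)^t    t·PV
  1        20.00        19.7922        19.7922
  2        20.00        19.5865        39.1730
  3        20.00        19.3830        58.1490
  4        20.00        19.1816        76.7264
  5        20.00        18.9823        94.9114
  6        20.00        18.7850       112.7102
  7        20.00        18.5898       130.1289
  8     1,020.00       938.2307     7,505.8454
  Σ                  1,072.5311     8,037.4366
P = 1,072.5311; D_Mac = 7.49390 yrs; D_mod = 7.49390/(1+0.0105) = 7.41603 yrs.
ΔP/P ≈ -D_mod · Δy = -7.41603 × (+0.0135) = -0.100116 = -10.0116%.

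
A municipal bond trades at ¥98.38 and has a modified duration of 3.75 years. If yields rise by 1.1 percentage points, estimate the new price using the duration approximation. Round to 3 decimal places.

Duration approximation: ΔP/P ≈ -D_mod · Δy = -3.75 × (+0.011) = -0.041250.
New price ≈ 98.38 × (1 - 0.041250) = 94.321825.

¥94.322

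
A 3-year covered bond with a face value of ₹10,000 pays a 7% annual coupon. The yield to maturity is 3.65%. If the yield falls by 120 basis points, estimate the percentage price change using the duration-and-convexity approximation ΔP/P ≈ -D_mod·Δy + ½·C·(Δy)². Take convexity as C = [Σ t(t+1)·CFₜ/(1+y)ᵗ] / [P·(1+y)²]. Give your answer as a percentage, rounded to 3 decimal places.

+3.335%

With y = 0.0365:
  t   CF        PV=CF/(1+0.0365)^t    t·PV        t(t+1)·PV
  1       700.00       675.3497       675.3497       1,350.6995
  2       700.00       651.5675     1,303.1350       3,909.4051
  3    10,700.00     9,608.9483    28,826.8450     115,307.3800
  Σ                 10,935.8656    30,805.3298     120,567.4846
P = 10,935.8656; D_Mac = 2.81691 yrs; D_mod = 2.71771 yrs; C = 10.26215.
Duration effect: -2.71771 × (-0.012) = +0.032613
Convexity effect: 0.5 × 10.26215 × (-0.012)² = +0.0007389
ΔP/P ≈ +0.032613 + 0.0007389 = +0.033351 = +3.3351%.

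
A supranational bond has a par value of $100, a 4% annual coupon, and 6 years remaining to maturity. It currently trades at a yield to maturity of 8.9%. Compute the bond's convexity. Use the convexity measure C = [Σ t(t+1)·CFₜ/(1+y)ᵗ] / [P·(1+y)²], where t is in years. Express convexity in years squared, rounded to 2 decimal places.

With y = 0.089:
  t   CF        PV=CF/(1+0.089)^t    t·PV        t(t+1)·PV
  1         4.00         3.6731         3.6731           7.3462
  2         4.00         3.3729         6.7458          20.2374
  3         4.00         3.0973         9.2918          37.1670
  4         4.00         2.8441        11.3765          56.8825
  5         4.00         2.6117        13.0584          78.3505
  6       104.00        62.3543       374.1255       2,618.8785
  Σ                     77.9533       418.2711       2,818.8621
P = 77.9533.
Convexity = Σ t(t+1)·PV / [P·(1+y)²] = 2,818.8621 / (77.9533 × 1.185921) = 30.49183.

30.49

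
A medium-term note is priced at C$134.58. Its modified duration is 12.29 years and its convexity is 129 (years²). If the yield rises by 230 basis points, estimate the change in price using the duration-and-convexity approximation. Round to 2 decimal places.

Duration effect: -D_mod·Δy = -12.29 × (+0.023) = -0.282670
Convexity effect: ½·C·(Δy)² = 0.5 × 129 × (0.023)² = +0.0341205
ΔP/P ≈ -0.282670 + 0.0341205 = -0.2485495
ΔP ≈ 134.58 × (-0.2485495) = -33.44979171.

-C$33.45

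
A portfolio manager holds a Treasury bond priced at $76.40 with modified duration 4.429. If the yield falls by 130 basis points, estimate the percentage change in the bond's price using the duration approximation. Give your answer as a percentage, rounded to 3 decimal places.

+5.758%

Duration approximation: ΔP/P ≈ -D_mod · Δy = -4.429 × (-0.013) = +0.057577.
As a percentage: +5.7577%.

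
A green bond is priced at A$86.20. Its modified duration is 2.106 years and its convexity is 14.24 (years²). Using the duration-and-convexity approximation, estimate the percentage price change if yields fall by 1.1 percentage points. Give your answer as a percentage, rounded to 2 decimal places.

Duration effect: -D_mod·Δy = -2.106 × (-0.011) = +0.023166
Convexity effect: ½·C·(Δy)² = 0.5 × 14.24 × (-0.011)² = +0.00086152
ΔP/P ≈ +0.023166 + 0.00086152 = +0.02402752
= +2.402752%.

+2.40%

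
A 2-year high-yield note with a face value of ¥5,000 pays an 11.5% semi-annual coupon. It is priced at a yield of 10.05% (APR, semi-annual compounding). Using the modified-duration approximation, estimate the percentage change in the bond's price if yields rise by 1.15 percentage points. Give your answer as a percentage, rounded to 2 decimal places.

-2.02%

Periodic yield y = 0.05025. Modified duration first:
  t   CF        PV=CF/(1+0.05025)^t    t·PV
  1       287.50       273.7443       273.7443
  2       287.50       260.6468       521.2937
  3       287.50       248.1760       744.5280
  4     5,287.50     4,345.8989    17,383.5956
  Σ                  5,128.4661    18,923.1617
P = 5,128.4661; D_Mac = 3.68983 half-year periods = 1.84491 yrs; D_mod = 1.84491/(1+0.05025) = 1.75664 yrs.
ΔP/P ≈ -D_mod · Δy = -1.75664 × (+0.0115) = -0.020201 = -2.0201%.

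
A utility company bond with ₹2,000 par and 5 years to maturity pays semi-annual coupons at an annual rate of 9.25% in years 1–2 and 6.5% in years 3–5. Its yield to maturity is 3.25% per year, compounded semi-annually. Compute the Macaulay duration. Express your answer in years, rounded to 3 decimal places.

Periodic yield y = 0.01625. Discount each cash flow and weight by its period:
  t   CF        PV=CF/(1+0.01625)^t    t·PV
  1        92.50        91.0209        91.0209
  2        92.50        89.5655       179.1309
  3        92.50        88.1333       264.3999
  4        92.50        86.7240       346.8962
  5        65.00        59.9668       299.8338
  6        65.00        59.0079       354.0473
  7        65.00        58.0643       406.4503
  8        65.00        57.1359       457.0870
  9        65.00        56.2223       506.0004
  10    2,065.00     1,757.5774    17,575.7744
  Σ                  2,403.4183    20,480.6411
Price P = Σ PV = 2,403.4183.
Macaulay duration = Σ(t·PV) / P = 20,480.6411 / 2,403.4183 = 8.52146 half-year periods.
In years: 8.52146 / 2 = 4.26073 years.

4.261 years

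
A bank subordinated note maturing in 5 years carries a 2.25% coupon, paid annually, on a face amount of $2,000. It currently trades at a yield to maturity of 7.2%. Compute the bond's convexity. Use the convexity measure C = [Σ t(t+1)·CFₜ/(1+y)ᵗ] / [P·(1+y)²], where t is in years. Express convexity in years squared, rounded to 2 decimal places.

With y = 0.072:
  t   CF        PV=CF/(1+0.072)^t    t·PV        t(t+1)·PV
  1        45.00        41.9776        41.9776          83.9552
  2        45.00        39.1582        78.3164         234.9493
  3        45.00        36.5282       109.5846         438.3383
  4        45.00        34.0748       136.2992         681.4961
  5     2,045.00     1,444.5061     7,222.5306      43,335.1835
  Σ                  1,596.2449     7,588.7084      44,773.9225
P = 1,596.2449.
Convexity = Σ t(t+1)·PV / [P·(1+y)²] = 44,773.9225 / (1,596.2449 × 1.149184) = 24.40822.

24.41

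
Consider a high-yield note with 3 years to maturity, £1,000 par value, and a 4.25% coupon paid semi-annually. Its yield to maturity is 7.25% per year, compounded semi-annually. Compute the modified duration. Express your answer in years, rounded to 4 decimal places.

Periodic yield y = 0.03625. First find Macaulay duration:
  t   CF        PV=CF/(1+0.03625)^t    t·PV
  1        21.25        20.5066        20.5066
  2        21.25        19.7893        39.5785
  3        21.25        19.0970        57.2910
  4        21.25        18.4290        73.7158
  5        21.25        17.7843        88.9214
  6     1,021.25       824.7927     4,948.7562
  Σ                    920.3988     5,228.7696
P = 920.3988; Macaulay duration = 5,228.7696 / 920.3988 = 5.68098 half-year periods = 2.84049 years.
Modified duration = D_Mac / (1 + y) = 2.84049 / 1.03625 = 2.74113 years.

2.7411 years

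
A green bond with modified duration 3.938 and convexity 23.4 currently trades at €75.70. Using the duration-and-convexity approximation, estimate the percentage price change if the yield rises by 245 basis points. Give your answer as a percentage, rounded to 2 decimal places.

Duration effect: -D_mod·Δy = -3.938 × (+0.0245) = -0.096481
Convexity effect: ½·C·(Δy)² = 0.5 × 23.4 × (0.0245)² = +0.007022925
ΔP/P ≈ -0.096481 + 0.007022925 = -0.089458075
= -8.9458075%.

-8.95%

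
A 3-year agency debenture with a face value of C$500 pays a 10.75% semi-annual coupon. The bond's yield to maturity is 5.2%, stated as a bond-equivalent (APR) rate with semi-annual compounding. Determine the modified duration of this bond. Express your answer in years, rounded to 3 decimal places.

2.603 years

Periodic yield y = 0.026. First find Macaulay duration:
  t   CF        PV=CF/(1+0.026)^t    t·PV
  1       26.875        26.1940        26.1940
  2       26.875        25.5302        51.0603
  3       26.875        24.8832        74.6496
  4       26.875        24.2526        97.0106
  5       26.875        23.6381       118.1903
  6      526.875       451.6723     2,710.0336
  Σ                    576.1703     3,077.1384
P = 576.1703; Macaulay duration = 3,077.1384 / 576.1703 = 5.34068 half-year periods = 2.67034 years.
Modified duration = D_Mac / (1 + y) = 2.67034 / 1.026 = 2.60267 years.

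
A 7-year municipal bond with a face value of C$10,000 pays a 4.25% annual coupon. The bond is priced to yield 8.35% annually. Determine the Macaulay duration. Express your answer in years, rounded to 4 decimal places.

Periodic yield y = 0.0835. Discount each cash flow and weight by its year:
  t   CF        PV=CF/(1+0.0835)^t    t·PV
  1       425.00       392.2473       392.2473
  2       425.00       362.0188       724.0376
  3       425.00       334.1198     1,002.3593
  4       425.00       308.3708     1,233.4833
  5       425.00       284.6062     1,423.0310
  6       425.00       262.6730     1,576.0380
  7    10,425.00     5,946.6675    41,626.6723
  Σ                  7,890.7034    47,977.8688
Price P = Σ PV = 7,890.7034.
Macaulay duration = Σ(t·PV) / P = 47,977.8688 / 7,890.7034 = 6.08030 years.

6.0803 years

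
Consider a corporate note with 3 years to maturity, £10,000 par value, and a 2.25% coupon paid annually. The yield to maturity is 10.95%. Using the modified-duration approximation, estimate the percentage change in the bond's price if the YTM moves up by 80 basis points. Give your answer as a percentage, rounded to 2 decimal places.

-2.11%

Periodic yield y = 0.1095. Modified duration first:
  t   CF        PV=CF/(1+0.1095)^t    t·PV
  1       225.00       202.7941       202.7941
  2       225.00       182.7797       365.5594
  3    10,225.00     7,486.5443    22,459.6328
  Σ                  7,872.1180    23,027.9862
P = 7,872.1180; D_Mac = 2.92526 yrs; D_mod = 2.92526/(1+0.1095) = 2.63656 yrs.
ΔP/P ≈ -D_mod · Δy = -2.63656 × (+0.008) = -0.021092 = -2.1092%.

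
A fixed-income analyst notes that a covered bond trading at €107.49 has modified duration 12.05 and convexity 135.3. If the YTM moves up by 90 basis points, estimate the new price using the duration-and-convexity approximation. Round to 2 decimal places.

Duration effect: -D_mod·Δy = -12.05 × (+0.009) = -0.108450
Convexity effect: ½·C·(Δy)² = 0.5 × 135.3 × (0.009)² = +0.00547965
ΔP/P ≈ -0.108450 + 0.00547965 = -0.10297035
New price ≈ 107.49 × (1 - 0.10297035) = 96.4217170785.

€96.42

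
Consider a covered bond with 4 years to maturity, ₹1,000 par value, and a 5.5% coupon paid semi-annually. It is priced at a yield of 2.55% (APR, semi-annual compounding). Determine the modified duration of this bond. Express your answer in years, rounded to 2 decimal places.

3.62 years

Periodic yield y = 0.01275. First find Macaulay duration:
  t   CF        PV=CF/(1+0.01275)^t    t·PV
  1        27.50        27.1538        27.1538
  2        27.50        26.8119        53.6239
  3        27.50        26.4744        79.4232
  4        27.50        26.1411       104.5644
  5        27.50        25.8120       129.0599
  6        27.50        25.4870       152.9222
  7        27.50        25.1662       176.1631
  8     1,027.50       928.4613     7,427.6906
  Σ                  1,111.5077     8,150.6010
P = 1,111.5077; Macaulay duration = 8,150.6010 / 1,111.5077 = 7.33292 half-year periods = 3.66646 years.
Modified duration = D_Mac / (1 + y) = 3.66646 / 1.01275 = 3.62030 years.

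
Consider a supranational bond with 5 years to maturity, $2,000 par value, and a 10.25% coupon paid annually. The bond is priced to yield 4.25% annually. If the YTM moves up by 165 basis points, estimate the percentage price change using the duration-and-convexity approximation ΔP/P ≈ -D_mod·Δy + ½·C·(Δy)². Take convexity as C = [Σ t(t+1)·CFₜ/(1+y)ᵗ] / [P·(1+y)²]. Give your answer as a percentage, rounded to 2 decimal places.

-6.43%

With y = 0.0425:
  t   CF        PV=CF/(1+0.0425)^t    t·PV        t(t+1)·PV
  1       205.00       196.6427       196.6427         393.2854
  2       205.00       188.6261       377.2522       1,131.7565
  3       205.00       180.9363       542.8089       2,171.2354
  4       205.00       173.5600       694.2399       3,471.1997
  5     2,205.00     1,790.7224     8,953.6122      53,721.6732
  Σ                  2,530.4875    10,764.5558      60,889.1501
P = 2,530.4875; D_Mac = 4.25395 yrs; D_mod = 4.08052 yrs; C = 22.14030.
Duration effect: -4.08052 × (+0.0165) = -0.067329
Convexity effect: 0.5 × 22.14030 × (0.0165)² = +0.0030138
ΔP/P ≈ -0.067329 + 0.0030138 = -0.064315 = -6.4315%.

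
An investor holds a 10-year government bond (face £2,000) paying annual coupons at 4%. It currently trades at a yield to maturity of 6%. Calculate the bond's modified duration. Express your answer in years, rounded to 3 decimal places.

7.813 years

Periodic yield y = 0.06. First find Macaulay duration:
  t   CF        PV=CF/(1+0.06)^t    t·PV
  1        80.00        75.4717        75.4717
  2        80.00        71.1997       142.3994
  3        80.00        67.1695       201.5086
  4        80.00        63.3675       253.4700
  5        80.00        59.7807       298.9033
  6        80.00        56.3968       338.3811
  7        80.00        53.2046       372.4320
  8        80.00        50.1930       401.5439
  9        80.00        47.3519       426.1669
  10    2,080.00     1,161.4611    11,614.6114
  Σ                  1,705.5965    14,124.8882
P = 1,705.5965; Macaulay duration = 14,124.8882 / 1,705.5965 = 8.28149 years.
Modified duration = D_Mac / (1 + y) = 8.28149 / 1.06 = 7.81273 years.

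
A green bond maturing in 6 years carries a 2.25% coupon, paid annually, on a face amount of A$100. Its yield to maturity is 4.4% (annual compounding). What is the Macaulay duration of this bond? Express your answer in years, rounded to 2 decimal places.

5.66 years

Periodic yield y = 0.044. Discount each cash flow and weight by its year:
  t   CF        PV=CF/(1+0.044)^t    t·PV
  1         2.25         2.1552         2.1552
  2         2.25         2.0643         4.1287
  3         2.25         1.9773         5.9320
  4         2.25         1.8940         7.5760
  5         2.25         1.8142         9.0709
  6       102.25        78.9697       473.8180
  Σ                     88.8747       502.6808
Price P = Σ PV = 88.8747.
Macaulay duration = Σ(t·PV) / P = 502.6808 / 88.8747 = 5.65606 years.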